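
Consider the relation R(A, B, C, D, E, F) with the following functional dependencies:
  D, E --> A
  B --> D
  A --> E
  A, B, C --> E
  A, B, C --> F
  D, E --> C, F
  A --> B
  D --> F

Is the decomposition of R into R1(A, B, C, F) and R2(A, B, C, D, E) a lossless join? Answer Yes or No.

Yes

Common attributes: {A, B, C}; their closure is {A, B, C, D, E, F}.
R1 is contained in that closure, so R1 ∩ R2 --> R1 holds and the join is lossless.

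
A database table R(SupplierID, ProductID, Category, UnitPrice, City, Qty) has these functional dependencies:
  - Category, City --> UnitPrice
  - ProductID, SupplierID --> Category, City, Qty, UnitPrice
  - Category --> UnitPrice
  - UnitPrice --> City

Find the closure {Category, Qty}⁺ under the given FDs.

{Category, City, Qty, UnitPrice}

Start with {Category, Qty}.
Category --> UnitPrice applies; add {UnitPrice} → now {Category, Qty, UnitPrice}.
UnitPrice --> City applies; add {City} → now {Category, City, Qty, UnitPrice}.
No further FD applies.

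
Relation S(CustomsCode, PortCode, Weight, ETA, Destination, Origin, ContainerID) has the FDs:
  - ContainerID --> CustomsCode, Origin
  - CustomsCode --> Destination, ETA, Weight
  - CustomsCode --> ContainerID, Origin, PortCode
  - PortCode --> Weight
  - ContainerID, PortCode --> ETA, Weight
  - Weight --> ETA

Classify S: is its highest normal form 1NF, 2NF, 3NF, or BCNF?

2NF

Candidate keys: {ContainerID}, {CustomsCode}. Prime attributes: {ContainerID, CustomsCode}.
PortCode --> Weight breaks BCNF: {PortCode}⁺ = {ETA, PortCode, Weight}, so {PortCode} is not a superkey.
Because {Weight} is non-prime and the left side of PortCode --> Weight is not a superkey, the relation is not in 3NF.
Every candidate key is a single attribute, so no partial dependency is possible; 2NF holds.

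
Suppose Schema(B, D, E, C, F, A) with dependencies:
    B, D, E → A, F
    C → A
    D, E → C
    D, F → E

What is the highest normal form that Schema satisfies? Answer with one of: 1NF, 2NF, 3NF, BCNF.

1NF

Candidate keys: {B, D, E}, {B, D, F}. Prime attributes: {B, D, E, F}.
C → A breaks BCNF: {C}⁺ = {A, C}, so {C} is not a superkey.
C → A determines the non-prime attribute {A} from a non-superkey — 3NF is violated.
{D, E} is a proper subset of the key {B, D, E}, and {D, E}⁺ contains the non-prime attributes {A, C} — a partial dependency, so 2NF is violated.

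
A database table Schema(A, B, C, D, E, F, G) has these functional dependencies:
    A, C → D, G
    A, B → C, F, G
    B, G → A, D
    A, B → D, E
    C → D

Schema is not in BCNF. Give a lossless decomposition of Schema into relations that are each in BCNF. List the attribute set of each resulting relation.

{A, B, C, E, F}; {A, C, G}; {C, D}

Candidate keys of the original relation: {A, B}, {B, G}.
In {A, B, C, D, E, F, G}, {A, C} is not a superkey ({A, C}⁺ restricted to this set is {A, C, D, G}), so split on A, C → D, G into {A, C, D, G} and {A, B, C, E, F}.
In {A, C, D, G}, {C} is not a superkey ({C}⁺ restricted to this set is {C, D}), so split on C → D into {C, D} and {A, C, G}.
{C, D}: every determinant is a superkey — BCNF.
{A, C, G}: every determinant is a superkey — BCNF.
{A, B, C, E, F}: every determinant is a superkey — BCNF.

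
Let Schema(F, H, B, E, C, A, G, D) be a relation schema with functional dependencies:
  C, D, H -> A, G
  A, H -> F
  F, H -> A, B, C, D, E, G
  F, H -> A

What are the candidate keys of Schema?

{A, H}, {C, D, H}, {F, H}

Attributes never on any right-hand side: {H} — every candidate key must contain it.
{A, H}⁺ = {A, B, C, D, E, F, G, H}, which is every attribute, so {A, H} is a candidate key.
{F, H}⁺ = {A, B, C, D, E, F, G, H}, which is every attribute, so {F, H} is a candidate key.
{C, D, H}⁺ = {A, B, C, D, E, F, G, H}, which is every attribute, so {C, D, H} is a candidate key.
Any other superkey properly contains one of these, so there are no further candidate keys.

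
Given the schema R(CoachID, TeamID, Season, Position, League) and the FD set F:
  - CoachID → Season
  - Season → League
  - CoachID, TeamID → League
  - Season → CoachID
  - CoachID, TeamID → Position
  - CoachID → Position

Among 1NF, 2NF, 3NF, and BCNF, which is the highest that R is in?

1NF

Candidate keys: {CoachID, TeamID}, {Season, TeamID}. Prime attributes: {CoachID, Season, TeamID}.
For CoachID → Season we have {CoachID}⁺ = {CoachID, League, Position, Season}; {CoachID} is not a superkey, so BCNF fails.
Because {League} is non-prime and the left side of Season → League is not a superkey, the relation is not in 3NF.
{CoachID} is a proper subset of the key {CoachID, TeamID}, and {CoachID}⁺ contains the non-prime attributes {League, Position} — a partial dependency, so 2NF is violated.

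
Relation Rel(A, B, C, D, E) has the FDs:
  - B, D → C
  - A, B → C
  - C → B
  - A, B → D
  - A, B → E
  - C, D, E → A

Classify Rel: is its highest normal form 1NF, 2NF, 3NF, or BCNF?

Candidate keys: {A, B}, {A, C}, {B, D, E}, {C, D, E}. Prime attributes: {A, B, C, D, E}.
B, D → C breaks BCNF: {B, D}⁺ = {B, C, D}, so {B, D} is not a superkey.
But every attribute on its right side ({C}) is prime, and the same holds for every other non-superkey FD, so 3NF still holds.

3NF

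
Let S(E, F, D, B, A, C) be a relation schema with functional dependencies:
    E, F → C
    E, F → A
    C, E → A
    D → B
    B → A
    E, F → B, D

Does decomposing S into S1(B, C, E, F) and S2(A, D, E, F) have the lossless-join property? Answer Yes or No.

Yes

S1 ∩ S2 = {E, F}; its closure under F is {A, B, C, D, E, F}.
Since S1 ⊆ {A, B, C, D, E, F}, the intersection is a superkey of S1; the decomposition is lossless.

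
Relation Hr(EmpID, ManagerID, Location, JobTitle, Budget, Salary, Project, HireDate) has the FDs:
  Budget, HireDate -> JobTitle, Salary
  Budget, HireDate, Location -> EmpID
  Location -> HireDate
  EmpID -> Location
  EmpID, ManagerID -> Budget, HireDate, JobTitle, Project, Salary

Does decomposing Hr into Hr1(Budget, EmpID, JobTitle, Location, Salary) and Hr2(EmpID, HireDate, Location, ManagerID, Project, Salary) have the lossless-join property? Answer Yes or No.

Common attributes: {EmpID, Location, Salary}; their closure is {EmpID, HireDate, Location, Salary}.
The closure covers neither Hr1 nor Hr2 entirely; the join is not lossless.

No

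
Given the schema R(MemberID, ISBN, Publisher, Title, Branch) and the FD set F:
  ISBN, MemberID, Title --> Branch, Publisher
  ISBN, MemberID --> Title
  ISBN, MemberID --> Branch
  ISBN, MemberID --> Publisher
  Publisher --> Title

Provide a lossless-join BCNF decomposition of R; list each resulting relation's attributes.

{Branch, ISBN, MemberID, Publisher}; {Publisher, Title}

Candidate key of the original relation: {ISBN, MemberID}.
{Branch, ISBN, MemberID, Publisher, Title}: {Publisher} determines {Publisher, Title} here but is not a superkey — split on Publisher --> Title, giving {Publisher, Title} and {Branch, ISBN, MemberID, Publisher}.
{Publisher, Title} is in BCNF.
{Branch, ISBN, MemberID, Publisher} is in BCNF.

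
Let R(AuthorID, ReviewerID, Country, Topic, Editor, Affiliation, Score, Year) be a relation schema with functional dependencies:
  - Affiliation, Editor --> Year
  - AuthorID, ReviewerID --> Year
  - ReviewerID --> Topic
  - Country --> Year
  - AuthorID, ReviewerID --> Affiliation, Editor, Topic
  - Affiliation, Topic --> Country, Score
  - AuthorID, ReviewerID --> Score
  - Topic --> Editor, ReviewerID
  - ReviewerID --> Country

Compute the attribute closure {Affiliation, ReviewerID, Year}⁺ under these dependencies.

{Affiliation, Country, Editor, ReviewerID, Score, Topic, Year}

Start with {Affiliation, ReviewerID, Year}.
ReviewerID --> Topic applies; add {Topic} → now {Affiliation, ReviewerID, Topic, Year}.
Affiliation, Topic --> Country, Score applies; add {Country, Score} → now {Affiliation, Country, ReviewerID, Score, Topic, Year}.
Topic --> Editor, ReviewerID applies; add {Editor} → now {Affiliation, Country, Editor, ReviewerID, Score, Topic, Year}.
No further FD applies.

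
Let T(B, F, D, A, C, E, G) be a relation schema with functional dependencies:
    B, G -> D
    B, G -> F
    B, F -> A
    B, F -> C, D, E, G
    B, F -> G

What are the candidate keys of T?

{B, F}, {B, G}

No FD produces {B}, so it must be in every candidate key.
{B, F}⁺ = {A, B, C, D, E, F, G}, which is every attribute, so {B, F} is a candidate key.
{B, G}⁺ = {A, B, C, D, E, F, G}, which is every attribute, so {B, G} is a candidate key.
Any other superkey properly contains one of these, so there are no further candidate keys.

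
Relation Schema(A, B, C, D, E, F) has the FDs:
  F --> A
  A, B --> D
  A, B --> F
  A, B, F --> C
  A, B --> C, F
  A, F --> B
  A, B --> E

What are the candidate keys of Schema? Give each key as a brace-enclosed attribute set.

{A, B}, {F}

{F}⁺ = {A, B, C, D, E, F} — all of the relation — so {F} is a candidate key.
{A, B}⁺ = {A, B, C, D, E, F} — all of the relation — so {A, B} is a candidate key.
No proper subset of any of these is a key, and no other minimal superkey exists.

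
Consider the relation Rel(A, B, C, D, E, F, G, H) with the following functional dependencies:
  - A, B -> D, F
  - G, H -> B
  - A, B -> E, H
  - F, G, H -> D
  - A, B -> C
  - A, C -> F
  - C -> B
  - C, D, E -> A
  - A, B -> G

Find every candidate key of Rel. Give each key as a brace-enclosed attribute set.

{A, B}, {A, C}, {A, G, H}, {C, D, E}, {C, E, F, G, H}

Closure of {A, B} is {A, B, C, D, E, F, G, H}, the whole schema; {A, B} is a candidate key.
Closure of {A, C} is {A, B, C, D, E, F, G, H}, the whole schema; {A, C} is a candidate key.
Closure of {A, G, H} is {A, B, C, D, E, F, G, H}, the whole schema; {A, G, H} is a candidate key.
Closure of {C, D, E} is {A, B, C, D, E, F, G, H}, the whole schema; {C, D, E} is a candidate key.
Closure of {C, E, F, G, H} is {A, B, C, D, E, F, G, H}, the whole schema; {C, E, F, G, H} is a candidate key.
These are minimal and exhaustive — every other superkey contains one of them.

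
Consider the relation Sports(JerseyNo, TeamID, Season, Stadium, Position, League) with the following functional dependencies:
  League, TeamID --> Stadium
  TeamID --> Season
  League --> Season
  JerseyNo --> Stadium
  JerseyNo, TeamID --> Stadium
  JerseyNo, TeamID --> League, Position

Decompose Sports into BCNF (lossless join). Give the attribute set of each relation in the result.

Candidate key of the original relation: {JerseyNo, TeamID}.
In {JerseyNo, League, Position, Season, Stadium, TeamID}, {League, TeamID} is not a superkey ({League, TeamID}⁺ restricted to this set is {League, Season, Stadium, TeamID}), so split on League, TeamID --> Season, Stadium into {League, Season, Stadium, TeamID} and {JerseyNo, League, Position, TeamID}.
In {League, Season, Stadium, TeamID}, {TeamID} is not a superkey ({TeamID}⁺ restricted to this set is {Season, TeamID}), so split on TeamID --> Season into {Season, TeamID} and {League, Stadium, TeamID}.
{Season, TeamID} has no BCNF violation.
{League, Stadium, TeamID} has no BCNF violation.
{JerseyNo, League, Position, TeamID} has no BCNF violation.

{JerseyNo, League, Position, TeamID}; {League, Stadium, TeamID}; {Season, TeamID}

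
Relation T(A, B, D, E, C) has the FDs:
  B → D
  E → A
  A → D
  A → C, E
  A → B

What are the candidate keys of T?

{A}, {E}

Closure of {A} is {A, B, C, D, E}, the whole schema; {A} is a candidate key.
Closure of {E} is {A, B, C, D, E}, the whole schema; {E} is a candidate key.
No proper subset of any of these is a key, and no other minimal superkey exists.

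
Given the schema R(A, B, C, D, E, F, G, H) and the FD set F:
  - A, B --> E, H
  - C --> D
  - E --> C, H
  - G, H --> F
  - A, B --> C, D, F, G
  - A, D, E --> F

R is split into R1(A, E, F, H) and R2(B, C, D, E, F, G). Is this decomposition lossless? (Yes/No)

Common attributes: {E, F}; their closure is {C, D, E, F, H}.
R1 ⊄ {C, D, E, F, H} and R2 ⊄ {C, D, E, F, H}, so the split is lossy.

No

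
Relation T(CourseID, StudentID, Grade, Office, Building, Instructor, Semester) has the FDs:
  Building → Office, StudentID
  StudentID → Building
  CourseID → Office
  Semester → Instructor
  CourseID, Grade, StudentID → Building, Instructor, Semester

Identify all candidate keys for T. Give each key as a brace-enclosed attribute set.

{Building, CourseID, Grade}, {CourseID, Grade, StudentID}

No FD produces {CourseID, Grade}, so they must be in every candidate key.
Closure of {Building, CourseID, Grade} is {Building, CourseID, Grade, Instructor, Office, Semester, StudentID}, the whole schema; {Building, CourseID, Grade} is a candidate key.
Closure of {CourseID, Grade, StudentID} is {Building, CourseID, Grade, Instructor, Office, Semester, StudentID}, the whole schema; {CourseID, Grade, StudentID} is a candidate key.
No proper subset of any of these is a key, and no other minimal superkey exists.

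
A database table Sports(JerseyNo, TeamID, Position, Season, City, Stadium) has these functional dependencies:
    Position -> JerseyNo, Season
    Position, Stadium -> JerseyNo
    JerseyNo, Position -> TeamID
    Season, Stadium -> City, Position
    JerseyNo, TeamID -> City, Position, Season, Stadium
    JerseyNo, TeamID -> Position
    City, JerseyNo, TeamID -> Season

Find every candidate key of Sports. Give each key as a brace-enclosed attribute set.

{Position}⁺ = {City, JerseyNo, Position, Season, Stadium, TeamID} — all of the relation — so {Position} is a candidate key.
{JerseyNo, TeamID}⁺ = {City, JerseyNo, Position, Season, Stadium, TeamID} — all of the relation — so {JerseyNo, TeamID} is a candidate key.
{Season, Stadium}⁺ = {City, JerseyNo, Position, Season, Stadium, TeamID} — all of the relation — so {Season, Stadium} is a candidate key.
Any other superkey properly contains one of these, so there are no further candidate keys.

{JerseyNo, TeamID}, {Position}, {Season, Stadium}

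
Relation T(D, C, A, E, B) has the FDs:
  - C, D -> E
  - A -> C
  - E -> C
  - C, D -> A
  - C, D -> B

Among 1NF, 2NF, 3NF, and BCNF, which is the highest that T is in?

3NF

Candidate keys: {A, D}, {C, D}, {D, E}. Prime attributes: {A, C, D, E}.
A -> C: {A}⁺ = {A, C}, which is not all of the attributes, so the left side is not a superkey — BCNF is violated.
But every attribute on its right side ({C}) is prime, and the same holds for every other non-superkey FD, so 3NF still holds.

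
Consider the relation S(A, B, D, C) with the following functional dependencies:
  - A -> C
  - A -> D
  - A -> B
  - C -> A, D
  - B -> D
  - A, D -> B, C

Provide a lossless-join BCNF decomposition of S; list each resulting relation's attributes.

Candidate keys of the original relation: {A}, {C}.
{A, B, C, D}: {B} determines {B, D} here but is not a superkey — split on B -> D, giving {B, D} and {A, B, C}.
{B, D}: every determinant is a superkey — BCNF.
{A, B, C}: every determinant is a superkey — BCNF.

{A, B, C}; {B, D}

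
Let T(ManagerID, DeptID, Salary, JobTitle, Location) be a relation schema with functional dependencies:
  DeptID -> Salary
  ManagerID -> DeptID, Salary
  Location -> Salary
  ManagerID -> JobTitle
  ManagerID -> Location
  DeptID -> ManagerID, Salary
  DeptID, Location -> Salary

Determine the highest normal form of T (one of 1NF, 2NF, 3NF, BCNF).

2NF

Candidate keys: {DeptID}, {ManagerID}. Prime attributes: {DeptID, ManagerID}.
Location -> Salary breaks BCNF: {Location}⁺ = {Location, Salary}, so {Location} is not a superkey.
Because {Salary} is non-prime and the left side of Location -> Salary is not a superkey, the relation is not in 3NF.
With only single-attribute keys there can be no partial dependency, so 2NF holds.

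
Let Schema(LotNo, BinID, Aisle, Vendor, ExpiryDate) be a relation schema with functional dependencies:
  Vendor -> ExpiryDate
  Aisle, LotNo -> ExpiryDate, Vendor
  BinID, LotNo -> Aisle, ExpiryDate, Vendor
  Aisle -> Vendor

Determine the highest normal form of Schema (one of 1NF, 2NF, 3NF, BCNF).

2NF

Candidate key: {BinID, LotNo}. Prime attributes: {BinID, LotNo}.
Vendor -> ExpiryDate breaks BCNF: {Vendor}⁺ = {ExpiryDate, Vendor}, so {Vendor} is not a superkey.
Because {ExpiryDate} is non-prime and the left side of Vendor -> ExpiryDate is not a superkey, the relation is not in 3NF.
No non-prime attribute depends on a proper subset of any candidate key, so 2NF holds.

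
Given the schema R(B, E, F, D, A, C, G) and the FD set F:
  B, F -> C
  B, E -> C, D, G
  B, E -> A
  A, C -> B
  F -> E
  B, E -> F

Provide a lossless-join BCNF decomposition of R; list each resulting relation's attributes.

{A, B, C}; {A, C, D, F, G}; {E, F}

Candidate keys of the original relation: {A, C, E}, {A, C, F}, {B, E}, {B, F}.
In {A, B, C, D, E, F, G}, {A, C} is not a superkey ({A, C}⁺ restricted to this set is {A, B, C}), so split on A, C -> B into {A, B, C} and {A, C, D, E, F, G}.
{A, B, C} is in BCNF.
In {A, C, D, E, F, G}, {F} is not a superkey ({F}⁺ restricted to this set is {E, F}), so split on F -> E into {E, F} and {A, C, D, F, G}.
{E, F} is in BCNF.
{A, C, D, F, G} is in BCNF.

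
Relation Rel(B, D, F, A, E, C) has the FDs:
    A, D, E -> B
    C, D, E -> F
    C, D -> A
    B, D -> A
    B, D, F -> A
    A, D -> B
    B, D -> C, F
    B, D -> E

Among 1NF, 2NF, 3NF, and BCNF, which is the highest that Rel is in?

Candidate keys: {A, D}, {B, D}, {C, D}. Prime attributes: {A, B, C, D}.
Every FD has a superkey on the left, so the relation is in BCNF.

BCNF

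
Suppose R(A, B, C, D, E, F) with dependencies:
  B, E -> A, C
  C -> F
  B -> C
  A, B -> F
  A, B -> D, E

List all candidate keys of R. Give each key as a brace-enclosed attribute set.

Attributes never on any right-hand side: {B} — every candidate key must contain it.
{A, B}⁺ = {A, B, C, D, E, F}, which is every attribute, so {A, B} is a candidate key.
{B, E}⁺ = {A, B, C, D, E, F}, which is every attribute, so {B, E} is a candidate key.
These are minimal and exhaustive — every other superkey contains one of them.

{A, B}, {B, E}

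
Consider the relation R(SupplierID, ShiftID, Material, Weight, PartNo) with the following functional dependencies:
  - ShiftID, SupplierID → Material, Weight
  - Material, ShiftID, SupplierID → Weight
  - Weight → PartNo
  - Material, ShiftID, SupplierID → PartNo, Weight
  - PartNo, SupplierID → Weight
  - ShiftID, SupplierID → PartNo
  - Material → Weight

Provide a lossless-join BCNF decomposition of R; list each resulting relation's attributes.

{Material, ShiftID, SupplierID}; {Material, Weight}; {PartNo, Weight}

Candidate key of the original relation: {ShiftID, SupplierID}.
{Material, PartNo, ShiftID, SupplierID, Weight}: {Weight} determines {PartNo, Weight} here but is not a superkey — split on Weight → PartNo, giving {PartNo, Weight} and {Material, ShiftID, SupplierID, Weight}.
{PartNo, Weight} is in BCNF.
{Material, ShiftID, SupplierID, Weight}: {Material} determines {Material, Weight} here but is not a superkey — split on Material → Weight, giving {Material, Weight} and {Material, ShiftID, SupplierID}.
{Material, Weight} is in BCNF.
{Material, ShiftID, SupplierID} is in BCNF.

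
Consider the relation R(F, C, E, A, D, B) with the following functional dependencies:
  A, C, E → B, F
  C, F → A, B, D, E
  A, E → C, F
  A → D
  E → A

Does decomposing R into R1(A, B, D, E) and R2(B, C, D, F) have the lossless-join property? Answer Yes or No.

The shared attributes are {B, D} and {B, D}⁺ = {B, D}.
R1 ⊄ {B, D} and R2 ⊄ {B, D}, so the split is lossy.

No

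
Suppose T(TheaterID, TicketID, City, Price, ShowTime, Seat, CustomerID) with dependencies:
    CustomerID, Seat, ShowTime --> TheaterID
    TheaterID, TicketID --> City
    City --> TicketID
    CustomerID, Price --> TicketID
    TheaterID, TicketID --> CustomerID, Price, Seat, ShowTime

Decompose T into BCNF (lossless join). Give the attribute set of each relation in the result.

Candidate keys of the original relation: {City, CustomerID, Seat, ShowTime}, {City, TheaterID}, {CustomerID, Price, Seat, ShowTime}, {CustomerID, Price, TheaterID}, {CustomerID, Seat, ShowTime, TicketID}, {TheaterID, TicketID}.
{City, CustomerID, Price, Seat, ShowTime, TheaterID, TicketID}: {CustomerID, Seat, ShowTime} determines {CustomerID, Seat, ShowTime, TheaterID} here but is not a superkey — split on CustomerID, Seat, ShowTime --> TheaterID, giving {CustomerID, Seat, ShowTime, TheaterID} and {City, CustomerID, Price, Seat, ShowTime, TicketID}.
{CustomerID, Seat, ShowTime, TheaterID} is in BCNF.
{City, CustomerID, Price, Seat, ShowTime, TicketID}: {City} determines {City, TicketID} here but is not a superkey — split on City --> TicketID, giving {City, TicketID} and {City, CustomerID, Price, Seat, ShowTime}.
{City, TicketID} is in BCNF.
{City, CustomerID, Price, Seat, ShowTime} is in BCNF.

{City, CustomerID, Price, Seat, ShowTime}; {City, TicketID}; {CustomerID, Seat, ShowTime, TheaterID}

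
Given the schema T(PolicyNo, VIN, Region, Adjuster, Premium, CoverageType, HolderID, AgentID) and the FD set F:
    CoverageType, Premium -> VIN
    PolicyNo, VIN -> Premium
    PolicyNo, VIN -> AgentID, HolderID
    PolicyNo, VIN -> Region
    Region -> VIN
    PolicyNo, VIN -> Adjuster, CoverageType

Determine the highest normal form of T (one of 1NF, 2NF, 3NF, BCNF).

Candidate keys: {CoverageType, PolicyNo, Premium}, {PolicyNo, Region}, {PolicyNo, VIN}. Prime attributes: {CoverageType, PolicyNo, Premium, Region, VIN}.
CoverageType, Premium -> VIN breaks BCNF: {CoverageType, Premium}⁺ = {CoverageType, Premium, VIN}, so {CoverageType, Premium} is not a superkey.
Since {VIN} ⊆ prime attributes and every other non-superkey FD also has a prime right side, the schema is in 3NF.

3NF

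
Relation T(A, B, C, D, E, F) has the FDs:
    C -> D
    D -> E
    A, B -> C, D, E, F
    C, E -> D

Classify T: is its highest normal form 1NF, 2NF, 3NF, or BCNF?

Candidate key: {A, B}. Prime attributes: {A, B}.
C -> D breaks BCNF: {C}⁺ = {C, D, E}, so {C} is not a superkey.
C -> D has non-prime {D} on the right and a non-superkey on the left, so 3NF fails.
No proper subset of a key has a non-prime attribute in its closure, so there is no partial dependency; 2NF holds.

2NF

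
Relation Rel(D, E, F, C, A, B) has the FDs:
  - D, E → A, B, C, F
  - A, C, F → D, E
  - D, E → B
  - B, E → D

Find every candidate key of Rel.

{B, E} is a candidate key since {B, E}⁺ = {A, B, C, D, E, F} covers every attribute.
{D, E} is a candidate key since {D, E}⁺ = {A, B, C, D, E, F} covers every attribute.
{A, C, F} is a candidate key since {A, C, F}⁺ = {A, B, C, D, E, F} covers every attribute.
No proper subset of any of these is a key, and no other minimal superkey exists.

{A, C, F}, {B, E}, {D, E}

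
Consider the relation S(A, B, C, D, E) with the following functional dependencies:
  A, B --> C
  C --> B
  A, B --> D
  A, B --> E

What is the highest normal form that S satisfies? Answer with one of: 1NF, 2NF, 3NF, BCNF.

Candidate keys: {A, B}, {A, C}. Prime attributes: {A, B, C}.
C --> B breaks BCNF: {C}⁺ = {B, C}, so {C} is not a superkey.
Since {B} ⊆ prime attributes and every other non-superkey FD also has a prime right side, the schema is in 3NF.

3NF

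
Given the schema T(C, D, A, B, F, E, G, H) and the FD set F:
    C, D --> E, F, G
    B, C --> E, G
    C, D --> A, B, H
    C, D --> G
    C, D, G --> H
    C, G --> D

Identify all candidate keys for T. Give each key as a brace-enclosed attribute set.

{B, C}, {C, D}, {C, G}

{C} never appears on the right of any FD, so every key must include it.
{B, C}⁺ = {A, B, C, D, E, F, G, H}, which is every attribute, so {B, C} is a candidate key.
{C, D}⁺ = {A, B, C, D, E, F, G, H}, which is every attribute, so {C, D} is a candidate key.
{C, G}⁺ = {A, B, C, D, E, F, G, H}, which is every attribute, so {C, G} is a candidate key.
Any other superkey properly contains one of these, so there are no further candidate keys.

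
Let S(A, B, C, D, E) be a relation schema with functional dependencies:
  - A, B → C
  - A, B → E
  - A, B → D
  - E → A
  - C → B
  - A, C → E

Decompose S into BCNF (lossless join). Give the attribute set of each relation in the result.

Candidate keys of the original relation: {A, B}, {A, C}, {B, E}, {C, E}.
{A, B, C, D, E}: {E} determines {A, E} here but is not a superkey — split on E → A, giving {A, E} and {B, C, D, E}.
{A, E} is in BCNF.
{B, C, D, E}: {C} determines {B, C} here but is not a superkey — split on C → B, giving {B, C} and {C, D, E}.
{B, C} is in BCNF.
{C, D, E} is in BCNF.

{A, E}; {B, C}; {C, D, E}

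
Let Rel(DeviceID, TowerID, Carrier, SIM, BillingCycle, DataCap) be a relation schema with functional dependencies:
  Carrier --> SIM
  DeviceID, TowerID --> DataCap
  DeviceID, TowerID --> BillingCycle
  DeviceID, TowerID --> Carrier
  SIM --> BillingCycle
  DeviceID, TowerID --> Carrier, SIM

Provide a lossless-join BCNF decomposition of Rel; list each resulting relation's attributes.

{BillingCycle, SIM}; {Carrier, DataCap, DeviceID, TowerID}; {Carrier, SIM}

Candidate key of the original relation: {DeviceID, TowerID}.
{BillingCycle, Carrier, DataCap, DeviceID, SIM, TowerID}: {Carrier} determines {BillingCycle, Carrier, SIM} here but is not a superkey — split on Carrier --> BillingCycle, SIM, giving {BillingCycle, Carrier, SIM} and {Carrier, DataCap, DeviceID, TowerID}.
{BillingCycle, Carrier, SIM}: {SIM} determines {BillingCycle, SIM} here but is not a superkey — split on SIM --> BillingCycle, giving {BillingCycle, SIM} and {Carrier, SIM}.
{BillingCycle, SIM} is in BCNF.
{Carrier, SIM} is in BCNF.
{Carrier, DataCap, DeviceID, TowerID} is in BCNF.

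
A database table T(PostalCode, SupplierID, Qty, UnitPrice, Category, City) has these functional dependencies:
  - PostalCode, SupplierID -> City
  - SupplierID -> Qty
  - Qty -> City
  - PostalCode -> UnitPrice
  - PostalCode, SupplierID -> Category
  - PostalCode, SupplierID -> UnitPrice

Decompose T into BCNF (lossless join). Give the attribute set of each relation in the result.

{Category, PostalCode, SupplierID}; {City, Qty}; {PostalCode, UnitPrice}; {Qty, SupplierID}

Candidate key of the original relation: {PostalCode, SupplierID}.
In {Category, City, PostalCode, Qty, SupplierID, UnitPrice}, {SupplierID} is not a superkey ({SupplierID}⁺ restricted to this set is {City, Qty, SupplierID}), so split on SupplierID -> City, Qty into {City, Qty, SupplierID} and {Category, PostalCode, SupplierID, UnitPrice}.
In {City, Qty, SupplierID}, {Qty} is not a superkey ({Qty}⁺ restricted to this set is {City, Qty}), so split on Qty -> City into {City, Qty} and {Qty, SupplierID}.
{City, Qty}: every determinant is a superkey — BCNF.
{Qty, SupplierID}: every determinant is a superkey — BCNF.
In {Category, PostalCode, SupplierID, UnitPrice}, {PostalCode} is not a superkey ({PostalCode}⁺ restricted to this set is {PostalCode, UnitPrice}), so split on PostalCode -> UnitPrice into {PostalCode, UnitPrice} and {Category, PostalCode, SupplierID}.
{PostalCode, UnitPrice}: every determinant is a superkey — BCNF.
{Category, PostalCode, SupplierID}: every determinant is a superkey — BCNF.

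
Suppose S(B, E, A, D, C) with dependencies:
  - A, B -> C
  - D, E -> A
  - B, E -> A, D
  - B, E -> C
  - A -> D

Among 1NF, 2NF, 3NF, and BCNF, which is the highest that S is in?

2NF

Candidate key: {B, E}. Prime attributes: {B, E}.
For A, B -> C we have {A, B}⁺ = {A, B, C, D}; {A, B} is not a superkey, so BCNF fails.
A, B -> C has non-prime {C} on the right and a non-superkey on the left, so 3NF fails.
No non-prime attribute depends on a proper subset of any candidate key, so 2NF holds.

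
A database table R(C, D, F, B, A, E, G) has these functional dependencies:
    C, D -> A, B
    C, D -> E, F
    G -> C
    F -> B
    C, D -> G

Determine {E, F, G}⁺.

{B, C, E, F, G}

Start with {E, F, G}.
G -> C applies; add {C} → now {C, E, F, G}.
F -> B applies; add {B} → now {B, C, E, F, G}.
No further FD applies.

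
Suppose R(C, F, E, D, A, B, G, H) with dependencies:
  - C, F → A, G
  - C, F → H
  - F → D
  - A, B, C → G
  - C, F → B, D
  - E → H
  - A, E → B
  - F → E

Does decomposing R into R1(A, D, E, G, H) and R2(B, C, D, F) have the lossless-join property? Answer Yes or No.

No

Common attributes: {D}; their closure is {D}.
Neither R1 nor R2 is contained in that closure, so the decomposition is lossy.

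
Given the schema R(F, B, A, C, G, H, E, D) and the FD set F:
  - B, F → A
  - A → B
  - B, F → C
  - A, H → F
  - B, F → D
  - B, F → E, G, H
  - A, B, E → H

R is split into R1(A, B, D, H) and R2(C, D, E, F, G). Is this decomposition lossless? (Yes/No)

The shared attributes are {D} and {D}⁺ = {D}.
The closure covers neither R1 nor R2 entirely; the join is not lossless.

No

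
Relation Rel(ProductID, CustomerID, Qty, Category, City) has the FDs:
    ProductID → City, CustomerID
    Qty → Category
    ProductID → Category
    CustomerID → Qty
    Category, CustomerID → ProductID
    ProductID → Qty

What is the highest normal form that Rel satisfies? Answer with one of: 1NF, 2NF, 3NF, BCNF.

2NF

Candidate keys: {CustomerID}, {ProductID}. Prime attributes: {CustomerID, ProductID}.
Qty → Category: {Qty}⁺ = {Category, Qty}, which is not all of the attributes, so the left side is not a superkey — BCNF is violated.
Because {Category} is non-prime and the left side of Qty → Category is not a superkey, the relation is not in 3NF.
With only single-attribute keys there can be no partial dependency, so 2NF holds.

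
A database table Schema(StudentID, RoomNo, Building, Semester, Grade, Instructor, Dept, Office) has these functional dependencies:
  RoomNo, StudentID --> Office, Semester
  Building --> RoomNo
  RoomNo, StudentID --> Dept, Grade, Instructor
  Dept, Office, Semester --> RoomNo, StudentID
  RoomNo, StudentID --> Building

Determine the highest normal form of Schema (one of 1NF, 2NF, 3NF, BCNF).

Candidate keys: {Building, StudentID}, {Dept, Office, Semester}, {RoomNo, StudentID}. Prime attributes: {Building, Dept, Office, RoomNo, Semester, StudentID}.
Building --> RoomNo: {Building}⁺ = {Building, RoomNo}, which is not all of the attributes, so the left side is not a superkey — BCNF is violated.
Its right-hand attributes {RoomNo} are all prime, as are those of every other non-superkey FD — the relation is in 3NF.

3NF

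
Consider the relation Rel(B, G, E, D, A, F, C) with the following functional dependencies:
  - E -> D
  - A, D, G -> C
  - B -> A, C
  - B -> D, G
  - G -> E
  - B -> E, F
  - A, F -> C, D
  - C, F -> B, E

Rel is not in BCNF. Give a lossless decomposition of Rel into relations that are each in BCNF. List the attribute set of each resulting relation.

Candidate keys of the original relation: {A, F}, {B}, {C, F}.
Within {A, B, C, D, E, F, G}: {E}⁺ ∩ {A, B, C, D, E, F, G} = {D, E}, not the whole set, so E -> D violates BCNF; decompose into {D, E} and {A, B, C, E, F, G}.
{D, E} is in BCNF.
Within {A, B, C, E, F, G}: {G}⁺ ∩ {A, B, C, E, F, G} = {E, G}, not the whole set, so G -> E violates BCNF; decompose into {E, G} and {A, B, C, F, G}.
{E, G} is in BCNF.
Within {A, B, C, F, G}: {A, G}⁺ ∩ {A, B, C, F, G} = {A, C, G}, not the whole set, so A, G -> C violates BCNF; decompose into {A, C, G} and {A, B, F, G}.
{A, C, G} is in BCNF.
{A, B, F, G} is in BCNF.

{A, B, F, G}; {A, C, G}; {D, E}; {E, G}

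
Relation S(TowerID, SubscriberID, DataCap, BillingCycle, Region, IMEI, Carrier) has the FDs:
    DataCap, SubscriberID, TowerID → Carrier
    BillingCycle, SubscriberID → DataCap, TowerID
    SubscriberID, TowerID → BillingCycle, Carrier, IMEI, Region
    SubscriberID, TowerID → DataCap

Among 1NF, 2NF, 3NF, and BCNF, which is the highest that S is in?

Candidate keys: {BillingCycle, SubscriberID}, {SubscriberID, TowerID}. Prime attributes: {BillingCycle, SubscriberID, TowerID}.
Every FD has a superkey on the left, so the relation is in BCNF.

BCNF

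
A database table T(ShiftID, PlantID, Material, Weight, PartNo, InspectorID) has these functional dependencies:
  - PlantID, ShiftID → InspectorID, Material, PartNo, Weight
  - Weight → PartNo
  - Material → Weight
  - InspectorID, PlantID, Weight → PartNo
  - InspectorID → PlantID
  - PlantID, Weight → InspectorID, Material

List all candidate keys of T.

No FD produces {ShiftID}, so it must be in every candidate key.
Closure of {InspectorID, ShiftID} is {InspectorID, Material, PartNo, PlantID, ShiftID, Weight}, the whole schema; {InspectorID, ShiftID} is a candidate key.
Closure of {PlantID, ShiftID} is {InspectorID, Material, PartNo, PlantID, ShiftID, Weight}, the whole schema; {PlantID, ShiftID} is a candidate key.
Any other superkey properly contains one of these, so there are no further candidate keys.

{InspectorID, ShiftID}, {PlantID, ShiftID}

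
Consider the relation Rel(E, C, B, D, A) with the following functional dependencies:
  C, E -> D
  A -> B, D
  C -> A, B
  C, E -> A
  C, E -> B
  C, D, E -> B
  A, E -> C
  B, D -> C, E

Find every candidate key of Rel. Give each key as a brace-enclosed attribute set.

{A}, {B, D}, {C}

{A} is a candidate key since {A}⁺ = {A, B, C, D, E} covers every attribute.
{C} is a candidate key since {C}⁺ = {A, B, C, D, E} covers every attribute.
{B, D} is a candidate key since {B, D}⁺ = {A, B, C, D, E} covers every attribute.
No proper subset of any of these is a key, and no other minimal superkey exists.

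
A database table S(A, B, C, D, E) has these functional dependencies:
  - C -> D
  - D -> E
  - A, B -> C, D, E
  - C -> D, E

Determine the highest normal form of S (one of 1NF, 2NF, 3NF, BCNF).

2NF

Candidate key: {A, B}. Prime attributes: {A, B}.
C -> D breaks BCNF: {C}⁺ = {C, D, E}, so {C} is not a superkey.
Because {D} is non-prime and the left side of C -> D is not a superkey, the relation is not in 3NF.
No non-prime attribute depends on a proper subset of any candidate key, so 2NF holds.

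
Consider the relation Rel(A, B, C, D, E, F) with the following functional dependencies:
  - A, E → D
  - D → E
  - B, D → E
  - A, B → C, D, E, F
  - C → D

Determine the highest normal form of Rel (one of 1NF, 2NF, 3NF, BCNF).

Candidate key: {A, B}. Prime attributes: {A, B}.
A, E → D breaks BCNF: {A, E}⁺ = {A, D, E}, so {A, E} is not a superkey.
A, E → D determines the non-prime attribute {D} from a non-superkey — 3NF is violated.
No non-prime attribute depends on a proper subset of any candidate key, so 2NF holds.

2NF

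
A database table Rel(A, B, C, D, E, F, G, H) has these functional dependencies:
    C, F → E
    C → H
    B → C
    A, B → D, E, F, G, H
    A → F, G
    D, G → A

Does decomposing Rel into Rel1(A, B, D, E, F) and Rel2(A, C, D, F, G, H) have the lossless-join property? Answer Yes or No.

No

Rel1 ∩ Rel2 = {A, D, F}; its closure under F is {A, D, F, G}.
The closure covers neither Rel1 nor Rel2 entirely; the join is not lossless.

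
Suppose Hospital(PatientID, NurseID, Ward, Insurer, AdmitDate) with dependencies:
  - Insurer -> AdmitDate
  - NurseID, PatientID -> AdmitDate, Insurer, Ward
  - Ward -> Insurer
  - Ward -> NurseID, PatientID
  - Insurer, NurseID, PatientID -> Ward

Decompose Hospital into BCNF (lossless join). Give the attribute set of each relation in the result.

{AdmitDate, Insurer}; {Insurer, NurseID, PatientID, Ward}

Candidate keys of the original relation: {NurseID, PatientID}, {Ward}.
{AdmitDate, Insurer, NurseID, PatientID, Ward}: {Insurer} determines {AdmitDate, Insurer} here but is not a superkey — split on Insurer -> AdmitDate, giving {AdmitDate, Insurer} and {Insurer, NurseID, PatientID, Ward}.
{AdmitDate, Insurer} is in BCNF.
{Insurer, NurseID, PatientID, Ward} is in BCNF.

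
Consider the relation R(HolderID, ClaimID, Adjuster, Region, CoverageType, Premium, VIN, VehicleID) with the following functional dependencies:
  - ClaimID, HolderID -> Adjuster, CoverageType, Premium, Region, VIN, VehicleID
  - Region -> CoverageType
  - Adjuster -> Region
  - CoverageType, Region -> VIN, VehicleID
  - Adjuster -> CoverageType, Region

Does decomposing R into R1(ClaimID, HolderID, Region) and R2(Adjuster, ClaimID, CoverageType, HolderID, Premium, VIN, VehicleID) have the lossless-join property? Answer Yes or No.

R1 ∩ R2 = {ClaimID, HolderID}; its closure under F is {Adjuster, ClaimID, CoverageType, HolderID, Premium, Region, VIN, VehicleID}.
This includes all of R1, so the common attributes are a superkey of R1 — the join is lossless.

Yes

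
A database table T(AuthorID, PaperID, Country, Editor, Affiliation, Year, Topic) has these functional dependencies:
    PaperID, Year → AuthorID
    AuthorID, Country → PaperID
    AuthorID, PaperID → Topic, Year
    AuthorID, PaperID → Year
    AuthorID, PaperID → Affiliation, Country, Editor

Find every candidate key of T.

{AuthorID, Country}, {AuthorID, PaperID}, {PaperID, Year}

Closure of {AuthorID, Country} is {Affiliation, AuthorID, Country, Editor, PaperID, Topic, Year}, the whole schema; {AuthorID, Country} is a candidate key.
Closure of {AuthorID, PaperID} is {Affiliation, AuthorID, Country, Editor, PaperID, Topic, Year}, the whole schema; {AuthorID, PaperID} is a candidate key.
Closure of {PaperID, Year} is {Affiliation, AuthorID, Country, Editor, PaperID, Topic, Year}, the whole schema; {PaperID, Year} is a candidate key.
Any other superkey properly contains one of these, so there are no further candidate keys.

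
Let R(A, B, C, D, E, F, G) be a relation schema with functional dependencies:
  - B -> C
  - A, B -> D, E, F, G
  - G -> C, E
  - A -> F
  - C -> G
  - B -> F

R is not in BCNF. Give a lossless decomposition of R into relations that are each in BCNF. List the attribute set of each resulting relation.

{A, B, D}; {B, F, G}; {C, E, G}

Candidate key of the original relation: {A, B}.
In {A, B, C, D, E, F, G}, {B} is not a superkey ({B}⁺ restricted to this set is {B, C, E, F, G}), so split on B -> C, E, F, G into {B, C, E, F, G} and {A, B, D}.
In {B, C, E, F, G}, {G} is not a superkey ({G}⁺ restricted to this set is {C, E, G}), so split on G -> C, E into {C, E, G} and {B, F, G}.
{C, E, G} has no BCNF violation.
{B, F, G} has no BCNF violation.
{A, B, D} has no BCNF violation.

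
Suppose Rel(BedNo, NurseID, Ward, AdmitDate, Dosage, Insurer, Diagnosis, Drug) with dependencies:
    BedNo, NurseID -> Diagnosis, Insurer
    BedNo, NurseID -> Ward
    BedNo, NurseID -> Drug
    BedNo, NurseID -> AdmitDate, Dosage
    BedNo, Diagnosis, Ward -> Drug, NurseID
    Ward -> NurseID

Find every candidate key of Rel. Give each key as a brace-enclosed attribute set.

{BedNo, NurseID}, {BedNo, Ward}

{BedNo} never appears on the right of any FD, so every key must include it.
{BedNo, NurseID}⁺ = {AdmitDate, BedNo, Diagnosis, Dosage, Drug, Insurer, NurseID, Ward}, which is every attribute, so {BedNo, NurseID} is a candidate key.
{BedNo, Ward}⁺ = {AdmitDate, BedNo, Diagnosis, Dosage, Drug, Insurer, NurseID, Ward}, which is every attribute, so {BedNo, Ward} is a candidate key.
No proper subset of any of these is a key, and no other minimal superkey exists.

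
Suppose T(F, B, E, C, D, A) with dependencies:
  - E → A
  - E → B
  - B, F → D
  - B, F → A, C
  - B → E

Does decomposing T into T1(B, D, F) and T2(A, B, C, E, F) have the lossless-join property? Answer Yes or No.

Yes

Common attributes: {B, F}; their closure is {A, B, C, D, E, F}.
This includes all of T1, so the common attributes are a superkey of T1 — the join is lossless.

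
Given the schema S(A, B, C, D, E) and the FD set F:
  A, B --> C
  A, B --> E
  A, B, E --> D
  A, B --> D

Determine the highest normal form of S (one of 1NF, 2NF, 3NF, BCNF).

Candidate key: {A, B}. Prime attributes: {A, B}.
Each dependency's left side is a superkey — BCNF holds.

BCNF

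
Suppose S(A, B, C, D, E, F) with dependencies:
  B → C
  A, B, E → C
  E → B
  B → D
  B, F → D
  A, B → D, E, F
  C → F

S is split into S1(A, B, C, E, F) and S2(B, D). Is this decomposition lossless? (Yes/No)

Yes

S1 ∩ S2 = {B}; its closure under F is {B, C, D, F}.
This includes all of S2, so the common attributes are a superkey of S2 — the join is lossless.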